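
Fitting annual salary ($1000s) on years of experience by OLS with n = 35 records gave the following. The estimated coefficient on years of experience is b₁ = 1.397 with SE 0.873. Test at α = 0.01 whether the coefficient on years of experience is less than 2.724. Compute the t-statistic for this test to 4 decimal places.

H₀: β₁ = 2.724 vs H₁: β₁ < 2.724.
t = (b₁ − β₁⁰)/SE = (1.397 − 2.724) / 0.873 = -1.5200.
df = n − 2 = 35 − 2 = 33.
One-sided p ≈ 0.0690, which is ≥ 0.01, so fail to reject H₀.
The data do not give significant evidence that the true slope on years of experience is below 2.724 $1000s per unit.

t = -1.5200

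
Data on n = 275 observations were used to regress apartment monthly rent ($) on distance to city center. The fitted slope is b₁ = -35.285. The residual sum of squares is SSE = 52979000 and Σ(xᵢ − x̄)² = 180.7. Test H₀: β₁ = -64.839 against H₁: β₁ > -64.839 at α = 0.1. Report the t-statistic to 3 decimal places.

MSE = SSE/(n − 2) = 52979000/273 = 194062.
SE(b₁) = √(MSE/Sₓₓ) = √(194062/180.7) = 32.7711.
t = (-35.285 − (-64.839)) / 32.7711 = 0.902.
df = n − 2 = 273.
One-sided p ≈ 0.1840, which is ≥ 0.1, so fail to reject H₀.
The data do not give significant evidence that the true slope on distance to city center exceeds -64.839 $ per unit.

t = 0.902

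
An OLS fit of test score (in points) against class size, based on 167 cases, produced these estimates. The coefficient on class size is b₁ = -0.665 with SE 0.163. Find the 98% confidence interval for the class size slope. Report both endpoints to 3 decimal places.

(-1.048, -0.282)

df = n − 2 = 167 − 2 = 165.
t* = t_{0.01, 165} = 2.34916.
Margin = t* × SE = 2.34916 × 0.163 = 0.38291.
CI: -0.665 ± 0.38291 → (-1.048, -0.282).
With 98% confidence, each one-unit increase in class size is associated with a change of between -1.048 and -0.282 points in test score.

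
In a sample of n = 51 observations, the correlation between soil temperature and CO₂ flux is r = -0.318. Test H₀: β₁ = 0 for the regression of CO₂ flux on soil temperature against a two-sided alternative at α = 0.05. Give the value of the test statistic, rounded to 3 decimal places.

t = r·√(n − 2)/√(1 − r²) = -0.318·√49/√0.898876 = -2.348.
df = n − 2 = 49.
Two-sided p ≈ 0.0230, which is < 0.05, so reject H₀.
There is evidence of a linear association between soil temperature and CO₂ flux.

t = -2.348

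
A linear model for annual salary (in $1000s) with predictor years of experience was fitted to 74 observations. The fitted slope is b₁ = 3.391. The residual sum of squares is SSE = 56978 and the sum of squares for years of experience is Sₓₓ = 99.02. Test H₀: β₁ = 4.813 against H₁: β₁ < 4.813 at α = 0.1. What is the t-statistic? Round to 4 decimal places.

MSE = SSE/(n − 2) = 56978/72 = 791.361.
SE(b₁) = √(MSE/Sₓₓ) = √(791.361/99.02) = 2.827.
t = (3.391 − 4.813) / 2.827 = -0.5030.
df = n − 2 = 72.
One-sided p ≈ 0.3082, which is ≥ 0.1, so fail to reject H₀.
The data do not give significant evidence that the true slope on years of experience is below 4.813 $1000s per unit.

t = -0.5030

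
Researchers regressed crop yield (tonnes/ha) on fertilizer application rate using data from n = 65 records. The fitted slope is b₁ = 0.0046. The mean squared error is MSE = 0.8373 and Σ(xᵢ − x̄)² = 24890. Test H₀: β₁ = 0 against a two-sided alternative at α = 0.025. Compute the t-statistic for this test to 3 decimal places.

SE(b₁) = √(MSE/Sₓₓ) = √(0.8373/24890) = 0.0058.
t = 0.0046 / 0.0058 = 0.793.
df = n − 2 = 63.
Two-sided p ≈ 0.4307, which is ≥ 0.025, so fail to reject H₀.
The data do not give significant evidence of an association between fertilizer application rate and crop yield.

t = 0.793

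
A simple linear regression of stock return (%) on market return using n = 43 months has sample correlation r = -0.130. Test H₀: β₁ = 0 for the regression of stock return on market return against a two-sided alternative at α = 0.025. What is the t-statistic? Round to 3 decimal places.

t = r·√(n − 2)/√(1 − r²) = -0.130·√41/√0.9831 = -0.840.
df = n − 2 = 41.
Two-sided p ≈ 0.4060, which is ≥ 0.025, so fail to reject H₀.
The data do not give significant evidence of a linear association between market return and stock return.

t = -0.840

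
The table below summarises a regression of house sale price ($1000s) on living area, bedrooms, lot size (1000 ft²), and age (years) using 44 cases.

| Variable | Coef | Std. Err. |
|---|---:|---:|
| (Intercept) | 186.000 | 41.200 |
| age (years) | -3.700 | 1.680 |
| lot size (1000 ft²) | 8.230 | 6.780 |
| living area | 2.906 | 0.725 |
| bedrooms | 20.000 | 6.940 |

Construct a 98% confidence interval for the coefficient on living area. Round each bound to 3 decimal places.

Read off: b = 2.906, SE = 0.725 for living area.
df = n − k − 1 = 44 − 4 − 1 = 39.
t* = t_{0.01, 39} = 2.425841.
Margin = t* × SE = 2.425841 × 0.725 = 1.75874.
CI: 2.906 ± 1.75874 → (1.147, 4.665).

(1.147, 4.665)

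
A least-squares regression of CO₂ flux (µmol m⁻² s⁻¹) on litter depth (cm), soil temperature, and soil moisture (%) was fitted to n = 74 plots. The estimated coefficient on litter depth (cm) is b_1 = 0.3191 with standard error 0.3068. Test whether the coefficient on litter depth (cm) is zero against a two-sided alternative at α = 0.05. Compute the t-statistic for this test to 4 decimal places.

H₀: β₁ = 0 vs H₁: β₁ ≠ 0.
t = (b_1 − β₁⁰)/SE = 0.3191 / 0.3068 = 1.0401.
df = n − k − 1 = 74 − 3 − 1 = 70.
Two-sided p ≈ 0.3019, which is ≥ 0.05, so fail to reject H₀.
The data do not give significant evidence of an association between litter depth (cm) and CO₂ flux, after adjusting for the other predictors.

t = 1.0401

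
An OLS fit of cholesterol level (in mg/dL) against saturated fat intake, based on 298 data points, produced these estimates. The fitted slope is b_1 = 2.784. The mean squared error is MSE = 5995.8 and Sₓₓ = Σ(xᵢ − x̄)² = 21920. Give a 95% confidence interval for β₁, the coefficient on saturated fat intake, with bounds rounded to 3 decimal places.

SE(b_1) = √(MSE/Sₓₓ) = √(5995.8/21920) = 0.523002.
df = n − 2 = 296.
t* = t_{0.025, 296} = 1.968011.
Margin = t* × SE = 1.968011 × 0.523002 = 1.02927.
CI: 2.784 ± 1.02927 → (1.755, 3.813).
With 95% confidence, each one-unit increase in saturated fat intake is associated with a change of between 1.755 and 3.813 mg/dL in cholesterol level.

(1.755, 3.813)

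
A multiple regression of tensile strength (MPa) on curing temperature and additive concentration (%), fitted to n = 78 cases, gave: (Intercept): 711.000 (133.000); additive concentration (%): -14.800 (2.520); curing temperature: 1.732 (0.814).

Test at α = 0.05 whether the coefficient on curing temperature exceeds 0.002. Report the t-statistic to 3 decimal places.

Read off: b = 1.732, SE = 0.814 for curing temperature.
H₀: β₁ = 0.002 vs H₁: β₁ > 0.002.
t = (1.732 − 0.002) / 0.814 = 2.125.
df = n − k − 1 = 78 − 2 − 1 = 75.
One-sided p ≈ 0.0184, which is < 0.05, so reject H₀.
There is evidence that the true slope on curing temperature exceeds 0.002 MPa per unit, holding the other predictors fixed.

t = 2.125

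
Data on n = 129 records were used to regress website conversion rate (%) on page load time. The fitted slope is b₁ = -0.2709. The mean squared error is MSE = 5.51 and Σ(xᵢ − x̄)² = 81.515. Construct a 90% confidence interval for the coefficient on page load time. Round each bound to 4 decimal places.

(-0.7017, 0.1599)

SE(b₁) = √(MSE/Sₓₓ) = √(5.51/81.515) = 0.25999.
df = n − 2 = 127.
t* = t_{0.05, 127} = 1.65694.
Margin = t* × SE = 1.65694 × 0.25999 = 0.430788.
CI: -0.2709 ± 0.430788 → (-0.7017, 0.1599).
With 90% confidence, each one-unit increase in page load time is associated with a change of between -0.7017 and 0.1599 % in website conversion rate.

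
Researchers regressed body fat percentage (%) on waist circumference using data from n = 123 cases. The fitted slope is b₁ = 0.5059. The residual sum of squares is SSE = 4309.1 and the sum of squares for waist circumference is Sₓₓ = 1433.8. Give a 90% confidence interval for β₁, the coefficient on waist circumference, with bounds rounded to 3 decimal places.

MSE = SSE/(n − 2) = 4309.1/121 = 35.6124.
SE(b₁) = √(MSE/Sₓₓ) = √(35.6124/1433.8) = 0.1576.
df = n − 2 = 121.
t* = t_{0.05, 121} = 1.657544.
Margin = t* × SE = 1.657544 × 0.1576 = 0.26123.
CI: 0.5059 ± 0.26123 → (0.245, 0.767).
With 90% confidence, each one-unit increase in waist circumference is associated with a change of between 0.245 and 0.767 % in body fat percentage.

(0.245, 0.767)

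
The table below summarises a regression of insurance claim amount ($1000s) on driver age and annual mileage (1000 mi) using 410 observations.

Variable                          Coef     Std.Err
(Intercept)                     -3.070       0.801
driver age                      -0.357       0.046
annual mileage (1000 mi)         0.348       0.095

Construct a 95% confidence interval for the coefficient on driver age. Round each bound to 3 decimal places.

Read off: b = -0.357, SE = 0.046 for driver age.
df = n − k − 1 = 410 − 2 − 1 = 407.
t* = t_{0.025, 407} = 1.96581.
Margin = t* × SE = 1.96581 × 0.046 = 0.09043.
CI: -0.357 ± 0.09043 → (-0.447, -0.267).

(-0.447, -0.267)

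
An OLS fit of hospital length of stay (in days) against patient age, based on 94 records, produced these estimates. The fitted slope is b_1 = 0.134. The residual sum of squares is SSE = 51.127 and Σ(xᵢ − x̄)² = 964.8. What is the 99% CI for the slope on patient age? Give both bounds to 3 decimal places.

(0.071, 0.197)

MSE = SSE/(n − 2) = 51.127/92 = 0.555728.
SE(b_1) = √(MSE/Sₓₓ) = √(0.555728/964.8) = 0.0240001.
df = n − 2 = 92.
t* = t_{0.005, 92} = 2.63033.
Margin = t* × SE = 2.63033 × 0.0240001 = 0.06313.
CI: 0.134 ± 0.06313 → (0.071, 0.197).
With 99% confidence, each one-unit increase in patient age is associated with a change of between 0.071 and 0.197 days in hospital length of stay.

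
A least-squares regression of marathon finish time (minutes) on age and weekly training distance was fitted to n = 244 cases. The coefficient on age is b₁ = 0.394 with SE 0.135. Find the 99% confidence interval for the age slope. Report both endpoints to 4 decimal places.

(0.0435, 0.7445)

df = n − k − 1 = 244 − 2 − 1 = 241.
t* = t_{0.005, 241} = 2.596383.
Margin = t* × SE = 2.596383 × 0.135 = 0.350512.
CI: 0.394 ± 0.350512 → (0.0435, 0.7445).
With 99% confidence, each one-unit increase in age is associated with a change of between 0.0435 and 0.7445 minutes in marathon finish time, holding the other predictors fixed.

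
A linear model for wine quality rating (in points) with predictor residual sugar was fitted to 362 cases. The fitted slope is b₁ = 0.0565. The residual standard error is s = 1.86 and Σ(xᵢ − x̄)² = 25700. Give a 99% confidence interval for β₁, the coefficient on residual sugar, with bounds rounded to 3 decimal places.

(0.026, 0.087)

SE(b₁) = s/√Sₓₓ = 1.86/√25700 = 0.0116024.
df = n − 2 = 360.
t* = t_{0.005, 360} = 2.589555.
Margin = t* × SE = 2.589555 × 0.0116024 = 0.03004.
CI: 0.0565 ± 0.03004 → (0.026, 0.087).
With 99% confidence, each one-unit increase in residual sugar is associated with a change of between 0.026 and 0.087 points in wine quality rating.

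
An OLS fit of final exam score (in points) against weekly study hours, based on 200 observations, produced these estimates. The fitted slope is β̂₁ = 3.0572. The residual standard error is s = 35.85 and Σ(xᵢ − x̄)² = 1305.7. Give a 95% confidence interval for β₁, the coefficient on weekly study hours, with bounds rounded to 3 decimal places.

(1.101, 5.014)

SE(β̂₁) = s/√Sₓₓ = 35.85/√1305.7 = 0.992127.
df = n − 2 = 198.
t* = t_{0.025, 198} = 1.972017.
Margin = t* × SE = 1.972017 × 0.992127 = 1.95649.
CI: 3.0572 ± 1.95649 → (1.101, 5.014).
With 95% confidence, each one-unit increase in weekly study hours is associated with a change of between 1.101 and 5.014 points in final exam score.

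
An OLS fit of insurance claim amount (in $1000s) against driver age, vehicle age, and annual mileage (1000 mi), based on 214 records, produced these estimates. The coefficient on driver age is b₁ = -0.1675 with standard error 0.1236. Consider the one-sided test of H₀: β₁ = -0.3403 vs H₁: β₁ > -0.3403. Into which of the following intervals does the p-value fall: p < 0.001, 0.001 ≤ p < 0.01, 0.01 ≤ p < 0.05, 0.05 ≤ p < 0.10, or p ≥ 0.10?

t = (-0.1675 − (-0.3403)) / 0.1236 = 1.398.
df = n − k − 1 = 214 − 3 − 1 = 210.
One-sided p = P(T_{210} > t) ≈ 0.0818.
So 0.05 ≤ p < 0.10.

0.05 ≤ p < 0.10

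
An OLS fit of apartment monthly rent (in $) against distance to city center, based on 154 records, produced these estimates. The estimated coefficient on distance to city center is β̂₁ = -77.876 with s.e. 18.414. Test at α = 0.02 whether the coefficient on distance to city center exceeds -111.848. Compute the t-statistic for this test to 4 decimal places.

t = 1.8449

H₀: β₁ = -111.848 vs H₁: β₁ > -111.848.
t = (β̂₁ − β₁⁰)/SE = (-77.876 − (-111.848)) / 18.414 = 1.8449.
df = n − 2 = 154 − 2 = 152.
One-sided p ≈ 0.0335, which is ≥ 0.02, so fail to reject H₀.
The data do not give significant evidence that the true slope on distance to city center exceeds -111.848 $ per unit.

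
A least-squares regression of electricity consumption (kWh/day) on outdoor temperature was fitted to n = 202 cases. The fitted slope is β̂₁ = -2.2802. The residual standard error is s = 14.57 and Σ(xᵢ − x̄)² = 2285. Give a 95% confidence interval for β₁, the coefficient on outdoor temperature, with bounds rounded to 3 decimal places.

SE(β̂₁) = s/√Sₓₓ = 14.57/√2285 = 0.304801.
df = n − 2 = 200.
t* = t_{0.025, 200} = 1.971896.
Margin = t* × SE = 1.971896 × 0.304801 = 0.60104.
CI: -2.2802 ± 0.60104 → (-2.881, -1.679).
With 95% confidence, each one-unit increase in outdoor temperature is associated with a change of between -2.881 and -1.679 kWh/day in electricity consumption.

(-2.881, -1.679)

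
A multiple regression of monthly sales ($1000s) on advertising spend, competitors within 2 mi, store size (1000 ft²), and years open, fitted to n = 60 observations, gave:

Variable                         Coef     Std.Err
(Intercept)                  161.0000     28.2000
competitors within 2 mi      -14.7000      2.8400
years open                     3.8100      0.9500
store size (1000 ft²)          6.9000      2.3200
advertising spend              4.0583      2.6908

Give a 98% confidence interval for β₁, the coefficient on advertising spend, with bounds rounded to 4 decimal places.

Read off: b = 4.0583, SE = 2.6908 for advertising spend.
df = n − k − 1 = 60 − 4 − 1 = 55.
t* = t_{0.01, 55} = 2.396081.
Margin = t* × SE = 2.396081 × 2.6908 = 6.447375.
CI: 4.0583 ± 6.447375 → (-2.3891, 10.5057).

(-2.3891, 10.5057)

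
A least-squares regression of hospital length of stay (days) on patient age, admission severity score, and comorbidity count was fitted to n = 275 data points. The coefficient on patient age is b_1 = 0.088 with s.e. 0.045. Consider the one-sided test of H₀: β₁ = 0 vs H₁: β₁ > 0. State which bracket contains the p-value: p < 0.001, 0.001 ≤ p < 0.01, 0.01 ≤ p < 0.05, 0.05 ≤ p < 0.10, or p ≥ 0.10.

0.01 ≤ p < 0.05

t = 0.088 / 0.045 = 1.956.
df = n − k − 1 = 275 − 3 − 1 = 271.
One-sided p = P(T_{271} > t) ≈ 0.0258.
So 0.01 ≤ p < 0.05.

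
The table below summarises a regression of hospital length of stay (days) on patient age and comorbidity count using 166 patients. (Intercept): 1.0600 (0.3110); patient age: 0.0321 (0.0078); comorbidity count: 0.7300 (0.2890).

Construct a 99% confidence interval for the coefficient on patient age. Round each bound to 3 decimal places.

(0.012, 0.052)

Read off: b = 0.0321, SE = 0.0078 for patient age.
df = n − k − 1 = 166 − 2 − 1 = 163.
t* = t_{0.005, 163} = 2.606328.
Margin = t* × SE = 2.606328 × 0.0078 = 0.02033.
CI: 0.0321 ± 0.02033 → (0.012, 0.052).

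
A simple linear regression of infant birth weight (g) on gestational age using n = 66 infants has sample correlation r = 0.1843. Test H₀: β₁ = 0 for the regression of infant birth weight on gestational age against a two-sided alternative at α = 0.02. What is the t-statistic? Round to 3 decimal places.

t = r·√(n − 2)/√(1 − r²) = 0.1843·√64/√0.966034 = 1.500.
df = n − 2 = 64.
Two-sided p ≈ 0.1385, which is ≥ 0.02, so fail to reject H₀.
The data do not give significant evidence of a linear association between gestational age and infant birth weight.

t = 1.500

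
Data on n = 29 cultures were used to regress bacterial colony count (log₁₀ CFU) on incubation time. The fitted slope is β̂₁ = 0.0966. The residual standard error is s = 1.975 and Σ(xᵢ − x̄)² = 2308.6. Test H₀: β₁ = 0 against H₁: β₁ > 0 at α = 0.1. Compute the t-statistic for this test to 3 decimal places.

SE(β̂₁) = s/√Sₓₓ = 1.975/√2308.6 = 0.0411048.
t = 0.0966 / 0.0411048 = 2.350.
df = n − 2 = 27.
One-sided p ≈ 0.0132, which is < 0.1, so reject H₀.
There is evidence that the true slope on incubation time is positive.

t = 2.350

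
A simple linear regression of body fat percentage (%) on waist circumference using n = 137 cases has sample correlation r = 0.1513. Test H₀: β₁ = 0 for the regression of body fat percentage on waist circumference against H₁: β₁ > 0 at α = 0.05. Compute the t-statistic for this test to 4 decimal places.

t = r·√(n − 2)/√(1 − r²) = 0.1513·√135/√0.977108 = 1.7784.
df = n − 2 = 135.
One-sided p ≈ 0.0388, which is < 0.05, so reject H₀.
There is evidence of a linear association between waist circumference and body fat percentage.

t = 1.7784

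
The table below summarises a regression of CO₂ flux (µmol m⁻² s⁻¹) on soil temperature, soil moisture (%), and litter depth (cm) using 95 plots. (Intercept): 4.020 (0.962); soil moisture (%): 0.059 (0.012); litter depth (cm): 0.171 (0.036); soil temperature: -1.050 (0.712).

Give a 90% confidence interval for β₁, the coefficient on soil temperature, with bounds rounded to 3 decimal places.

(-2.233, 0.133)

Read off: b = -1.050, SE = 0.712 for soil temperature.
df = n − k − 1 = 95 − 3 − 1 = 91.
t* = t_{0.05, 91} = 1.661771.
Margin = t* × SE = 1.661771 × 0.712 = 1.18318.
CI: -1.050 ± 1.18318 → (-2.233, 0.133).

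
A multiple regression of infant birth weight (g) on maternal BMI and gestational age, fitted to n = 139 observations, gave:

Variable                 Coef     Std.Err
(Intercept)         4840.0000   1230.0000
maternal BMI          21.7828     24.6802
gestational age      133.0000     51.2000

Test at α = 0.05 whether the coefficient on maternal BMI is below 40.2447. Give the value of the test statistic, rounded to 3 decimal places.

Read off: b = 21.7828, SE = 24.6802 for maternal BMI.
H₀: β₁ = 40.2447 vs H₁: β₁ < 40.2447.
t = (21.7828 − 40.2447) / 24.6802 = -0.748.
df = n − k − 1 = 139 − 2 − 1 = 136.
One-sided p ≈ 0.2279, which is ≥ 0.05, so fail to reject H₀.
The data do not give significant evidence that the true slope on maternal BMI is below 40.2447 g per unit, holding the other predictors fixed.

t = -0.748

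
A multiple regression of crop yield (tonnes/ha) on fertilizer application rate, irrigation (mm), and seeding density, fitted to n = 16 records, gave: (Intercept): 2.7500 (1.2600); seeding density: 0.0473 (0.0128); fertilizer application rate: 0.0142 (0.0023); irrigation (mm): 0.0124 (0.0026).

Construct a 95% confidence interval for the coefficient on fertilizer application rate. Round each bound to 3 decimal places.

(0.009, 0.019)

Read off: b = 0.0142, SE = 0.0023 for fertilizer application rate.
df = n − k − 1 = 16 − 3 − 1 = 12.
t* = t_{0.025, 12} = 2.178813.
Margin = t* × SE = 2.178813 × 0.0023 = 0.00501.
CI: 0.0142 ± 0.00501 → (0.009, 0.019).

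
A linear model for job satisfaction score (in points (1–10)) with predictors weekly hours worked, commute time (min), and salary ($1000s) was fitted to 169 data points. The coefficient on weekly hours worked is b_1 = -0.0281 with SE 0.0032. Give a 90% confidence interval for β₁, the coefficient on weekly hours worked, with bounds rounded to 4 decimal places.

df = n − k − 1 = 169 − 3 − 1 = 165.
t* = t_{0.05, 165} = 1.654141.
Margin = t* × SE = 1.654141 × 0.0032 = 0.005293.
CI: -0.0281 ± 0.005293 → (-0.0334, -0.0228).
With 90% confidence, each one-unit increase in weekly hours worked is associated with a change of between -0.0334 and -0.0228 points (1–10) in job satisfaction score, holding the other predictors fixed.

(-0.0334, -0.0228)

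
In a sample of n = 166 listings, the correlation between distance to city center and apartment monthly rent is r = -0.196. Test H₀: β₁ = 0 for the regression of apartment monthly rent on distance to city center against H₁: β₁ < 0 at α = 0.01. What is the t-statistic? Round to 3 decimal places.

t = r·√(n − 2)/√(1 − r²) = -0.196·√164/√0.961584 = -2.560.
df = n − 2 = 164.
One-sided p ≈ 0.0057, which is < 0.01, so reject H₀.
There is evidence of a linear association between distance to city center and apartment monthly rent.

t = -2.560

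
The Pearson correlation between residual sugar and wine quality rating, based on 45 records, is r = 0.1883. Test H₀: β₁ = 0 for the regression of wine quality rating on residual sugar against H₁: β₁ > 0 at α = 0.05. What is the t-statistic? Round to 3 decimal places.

t = r·√(n − 2)/√(1 − r²) = 0.1883·√43/√0.964543 = 1.257.
df = n − 2 = 43.
One-sided p ≈ 0.1077, which is ≥ 0.05, so fail to reject H₀.
The data do not give significant evidence of a linear association between residual sugar and wine quality rating.

t = 1.257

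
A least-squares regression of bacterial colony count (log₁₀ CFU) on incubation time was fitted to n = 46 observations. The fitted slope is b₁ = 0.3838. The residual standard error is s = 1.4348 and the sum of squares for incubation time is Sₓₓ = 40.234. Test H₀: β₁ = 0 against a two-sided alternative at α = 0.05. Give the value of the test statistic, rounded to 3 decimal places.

SE(b₁) = s/√Sₓₓ = 1.4348/√40.234 = 0.226201.
t = 0.3838 / 0.226201 = 1.697.
df = n − 2 = 44.
Two-sided p ≈ 0.0968, which is ≥ 0.05, so fail to reject H₀.
The data do not give significant evidence of an association between incubation time and bacterial colony count.

t = 1.697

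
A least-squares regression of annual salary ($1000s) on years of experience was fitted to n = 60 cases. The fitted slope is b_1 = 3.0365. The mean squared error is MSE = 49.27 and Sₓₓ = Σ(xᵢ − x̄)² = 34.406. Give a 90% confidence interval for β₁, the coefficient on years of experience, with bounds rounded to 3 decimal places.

SE(b_1) = √(MSE/Sₓₓ) = √(49.27/34.406) = 1.19667.
df = n − 2 = 58.
t* = t_{0.05, 58} = 1.671553.
Margin = t* × SE = 1.671553 × 1.19667 = 2.00030.
CI: 3.0365 ± 2.00030 → (1.036, 5.037).
With 90% confidence, each one-unit increase in years of experience is associated with a change of between 1.036 and 5.037 $1000s in annual salary.

(1.036, 5.037)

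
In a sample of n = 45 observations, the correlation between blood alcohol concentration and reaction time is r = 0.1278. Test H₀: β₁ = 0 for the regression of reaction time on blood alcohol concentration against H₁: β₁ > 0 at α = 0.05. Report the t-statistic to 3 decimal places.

t = r·√(n − 2)/√(1 − r²) = 0.1278·√43/√0.983667 = 0.845.
df = n − 2 = 43.
One-sided p ≈ 0.2014, which is ≥ 0.05, so fail to reject H₀.
The data do not give significant evidence of a linear association between blood alcohol concentration and reaction time.

t = 0.845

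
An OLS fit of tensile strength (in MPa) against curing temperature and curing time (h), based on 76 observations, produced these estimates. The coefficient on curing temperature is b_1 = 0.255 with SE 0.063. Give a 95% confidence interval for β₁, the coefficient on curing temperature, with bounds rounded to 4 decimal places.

(0.1294, 0.3806)

df = n − k − 1 = 76 − 2 − 1 = 73.
t* = t_{0.025, 73} = 1.992997.
Margin = t* × SE = 1.992997 × 0.063 = 0.125559.
CI: 0.255 ± 0.125559 → (0.1294, 0.3806).
With 95% confidence, each one-unit increase in curing temperature is associated with a change of between 0.1294 and 0.3806 MPa in tensile strength, holding the other predictors fixed.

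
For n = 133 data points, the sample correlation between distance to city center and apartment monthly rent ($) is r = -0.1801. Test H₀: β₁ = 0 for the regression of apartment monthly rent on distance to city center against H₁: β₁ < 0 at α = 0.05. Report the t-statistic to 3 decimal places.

t = -2.096

t = r·√(n − 2)/√(1 − r²) = -0.1801·√131/√0.967564 = -2.096.
df = n − 2 = 131.
One-sided p ≈ 0.0190, which is < 0.05, so reject H₀.
There is evidence of a linear association between distance to city center and apartment monthly rent.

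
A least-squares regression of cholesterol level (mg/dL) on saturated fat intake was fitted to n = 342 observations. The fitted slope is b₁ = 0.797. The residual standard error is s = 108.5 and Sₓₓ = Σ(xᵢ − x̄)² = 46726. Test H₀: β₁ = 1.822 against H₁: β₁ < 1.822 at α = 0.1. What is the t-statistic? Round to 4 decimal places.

t = -2.0421

SE(b₁) = s/√Sₓₓ = 108.5/√46726 = 0.501938.
t = (0.797 − 1.822) / 0.501938 = -2.0421.
df = n − 2 = 340.
One-sided p ≈ 0.0210, which is < 0.1, so reject H₀.
There is evidence that the true slope on saturated fat intake is below 1.822 mg/dL per unit.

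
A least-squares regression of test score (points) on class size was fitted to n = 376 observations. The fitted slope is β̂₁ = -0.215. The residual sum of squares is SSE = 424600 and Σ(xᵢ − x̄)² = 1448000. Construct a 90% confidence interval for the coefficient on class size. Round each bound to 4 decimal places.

MSE = SSE/(n − 2) = 424600/374 = 1135.29.
SE(β̂₁) = √(MSE/Sₓₓ) = √(1135.29/1448000) = 0.0280008.
df = n − 2 = 374.
t* = t_{0.05, 374} = 1.648938.
Margin = t* × SE = 1.648938 × 0.0280008 = 0.046172.
CI: -0.215 ± 0.046172 → (-0.2612, -0.1688).
With 90% confidence, each one-unit increase in class size is associated with a change of between -0.2612 and -0.1688 points in test score.

(-0.2612, -0.1688)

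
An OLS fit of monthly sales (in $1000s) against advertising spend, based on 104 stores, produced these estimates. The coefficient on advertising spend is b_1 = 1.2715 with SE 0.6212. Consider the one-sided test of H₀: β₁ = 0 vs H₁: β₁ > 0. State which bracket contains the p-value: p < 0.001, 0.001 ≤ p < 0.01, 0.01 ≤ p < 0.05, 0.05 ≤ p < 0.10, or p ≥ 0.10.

t = 1.2715 / 0.6212 = 2.047.
df = n − 2 = 104 − 2 = 102.
One-sided p = P(T_{102} > t) ≈ 0.0216.
So 0.01 ≤ p < 0.05.

0.01 ≤ p < 0.05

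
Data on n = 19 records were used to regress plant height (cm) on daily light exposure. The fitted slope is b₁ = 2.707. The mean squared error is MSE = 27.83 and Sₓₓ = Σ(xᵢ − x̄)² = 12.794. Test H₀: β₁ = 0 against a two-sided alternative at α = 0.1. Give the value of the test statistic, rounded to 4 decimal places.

SE(b₁) = √(MSE/Sₓₓ) = √(27.83/12.794) = 1.47487.
t = 2.707 / 1.47487 = 1.8354.
df = n − 2 = 17.
Two-sided p ≈ 0.0840, which is < 0.1, so reject H₀.
There is evidence that daily light exposure is associated with plant height.

t = 1.8354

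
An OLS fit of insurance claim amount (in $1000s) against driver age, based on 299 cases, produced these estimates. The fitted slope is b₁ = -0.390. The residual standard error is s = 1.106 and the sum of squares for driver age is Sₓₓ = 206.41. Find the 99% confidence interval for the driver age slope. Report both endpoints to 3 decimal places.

SE(b₁) = s/√Sₓₓ = 1.106/√206.41 = 0.0769821.
df = n − 2 = 297.
t* = t_{0.005, 297} = 2.592484.
Margin = t* × SE = 2.592484 × 0.0769821 = 0.19957.
CI: -0.390 ± 0.19957 → (-0.590, -0.190).
With 99% confidence, each one-unit increase in driver age is associated with a change of between -0.590 and -0.190 $1000s in insurance claim amount.

(-0.590, -0.190)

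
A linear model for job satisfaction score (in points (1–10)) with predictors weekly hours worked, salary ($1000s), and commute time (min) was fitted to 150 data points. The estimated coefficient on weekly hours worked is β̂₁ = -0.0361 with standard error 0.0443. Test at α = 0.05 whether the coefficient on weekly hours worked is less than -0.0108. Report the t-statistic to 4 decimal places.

H₀: β₁ = -0.0108 vs H₁: β₁ < -0.0108.
t = (β̂₁ − β₁⁰)/SE = (-0.0361 − (-0.0108)) / 0.0443 = -0.5711.
df = n − k − 1 = 150 − 3 − 1 = 146.
One-sided p ≈ 0.2844, which is ≥ 0.05, so fail to reject H₀.
The data do not give significant evidence that the true slope on weekly hours worked is below -0.0108 points (1–10) per unit, holding the other predictors fixed.

t = -0.5711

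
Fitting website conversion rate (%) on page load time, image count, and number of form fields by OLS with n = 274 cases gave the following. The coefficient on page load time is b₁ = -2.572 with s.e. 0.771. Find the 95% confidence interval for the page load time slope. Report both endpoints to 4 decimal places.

(-4.0899, -1.0541)

df = n − k − 1 = 274 − 3 − 1 = 270.
t* = t_{0.025, 270} = 1.968789.
Margin = t* × SE = 1.968789 × 0.771 = 1.517936.
CI: -2.572 ± 1.517936 → (-4.0899, -1.0541).
With 95% confidence, each one-unit increase in page load time is associated with a change of between -4.0899 and -1.0541 % in website conversion rate, holding the other predictors fixed.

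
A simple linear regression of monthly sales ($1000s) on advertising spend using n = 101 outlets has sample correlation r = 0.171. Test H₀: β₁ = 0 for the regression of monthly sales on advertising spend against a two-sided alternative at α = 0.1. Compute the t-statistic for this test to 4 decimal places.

t = r·√(n − 2)/√(1 − r²) = 0.171·√99/√0.970759 = 1.7269.
df = n − 2 = 99.
Two-sided p ≈ 0.0873, which is < 0.1, so reject H₀.
There is evidence of a linear association between advertising spend and monthly sales.

t = 1.7269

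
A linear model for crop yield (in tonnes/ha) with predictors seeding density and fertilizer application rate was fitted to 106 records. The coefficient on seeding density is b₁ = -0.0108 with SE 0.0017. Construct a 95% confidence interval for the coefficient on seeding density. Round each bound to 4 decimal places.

df = n − k − 1 = 106 − 2 − 1 = 103.
t* = t_{0.025, 103} = 1.983264.
Margin = t* × SE = 1.983264 × 0.0017 = 0.003372.
CI: -0.0108 ± 0.003372 → (-0.0142, -0.0074).
With 95% confidence, each one-unit increase in seeding density is associated with a change of between -0.0142 and -0.0074 tonnes/ha in crop yield, holding the other predictors fixed.

(-0.0142, -0.0074)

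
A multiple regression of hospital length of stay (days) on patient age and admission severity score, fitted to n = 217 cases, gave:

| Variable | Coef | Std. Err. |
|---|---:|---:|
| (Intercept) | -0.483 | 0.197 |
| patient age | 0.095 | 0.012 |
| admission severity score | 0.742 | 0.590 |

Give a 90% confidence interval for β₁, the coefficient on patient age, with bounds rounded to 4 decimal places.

(0.0752, 0.1148)

Read off: b = 0.095, SE = 0.012 for patient age.
df = n − k − 1 = 217 − 2 − 1 = 214.
t* = t_{0.05, 214} = 1.652005.
Margin = t* × SE = 1.652005 × 0.012 = 0.019824.
CI: 0.095 ± 0.019824 → (0.0752, 0.1148).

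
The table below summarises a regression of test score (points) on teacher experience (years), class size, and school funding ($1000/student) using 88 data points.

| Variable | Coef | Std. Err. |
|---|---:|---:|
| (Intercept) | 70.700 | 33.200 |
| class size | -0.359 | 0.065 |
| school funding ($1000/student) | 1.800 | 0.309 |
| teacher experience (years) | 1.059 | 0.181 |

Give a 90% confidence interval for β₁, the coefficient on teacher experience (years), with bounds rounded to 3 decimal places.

(0.758, 1.360)

Read off: b = 1.059, SE = 0.181 for teacher experience (years).
df = n − k − 1 = 88 − 3 − 1 = 84.
t* = t_{0.05, 84} = 1.663197.
Margin = t* × SE = 1.663197 × 0.181 = 0.30104.
CI: 1.059 ± 0.30104 → (0.758, 1.360).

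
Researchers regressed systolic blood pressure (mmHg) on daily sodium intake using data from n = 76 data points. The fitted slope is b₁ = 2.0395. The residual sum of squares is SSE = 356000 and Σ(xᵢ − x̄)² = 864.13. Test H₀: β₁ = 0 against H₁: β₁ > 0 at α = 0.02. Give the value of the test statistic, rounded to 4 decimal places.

MSE = SSE/(n − 2) = 356000/74 = 4810.81.
SE(b₁) = √(MSE/Sₓₓ) = √(4810.81/864.13) = 2.3595.
t = 2.0395 / 2.3595 = 0.8644.
df = n − 2 = 74.
One-sided p ≈ 0.1951, which is ≥ 0.02, so fail to reject H₀.
The data do not give significant evidence that the true slope on daily sodium intake is positive.

t = 0.8644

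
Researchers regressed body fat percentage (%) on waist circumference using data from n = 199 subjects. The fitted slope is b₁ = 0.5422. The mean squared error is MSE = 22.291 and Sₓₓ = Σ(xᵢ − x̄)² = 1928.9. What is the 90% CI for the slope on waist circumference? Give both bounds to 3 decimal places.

SE(b₁) = √(MSE/Sₓₓ) = √(22.291/1928.9) = 0.1075.
df = n − 2 = 197.
t* = t_{0.05, 197} = 1.652625.
Margin = t* × SE = 1.652625 × 0.1075 = 0.17766.
CI: 0.5422 ± 0.17766 → (0.365, 0.720).
With 90% confidence, each one-unit increase in waist circumference is associated with a change of between 0.365 and 0.720 % in body fat percentage.

(0.365, 0.720)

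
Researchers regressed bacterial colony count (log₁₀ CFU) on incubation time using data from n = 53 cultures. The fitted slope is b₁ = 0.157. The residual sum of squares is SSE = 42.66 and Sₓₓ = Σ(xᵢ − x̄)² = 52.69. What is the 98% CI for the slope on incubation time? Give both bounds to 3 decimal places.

(-0.146, 0.460)

MSE = SSE/(n − 2) = 42.66/51 = 0.836471.
SE(b₁) = √(MSE/Sₓₓ) = √(0.836471/52.69) = 0.125997.
df = n − 2 = 51.
t* = t_{0.01, 51} = 2.401718.
Margin = t* × SE = 2.401718 × 0.125997 = 0.30261.
CI: 0.157 ± 0.30261 → (-0.146, 0.460).
With 98% confidence, each one-unit increase in incubation time is associated with a change of between -0.146 and 0.460 log₁₀ CFU in bacterial colony count.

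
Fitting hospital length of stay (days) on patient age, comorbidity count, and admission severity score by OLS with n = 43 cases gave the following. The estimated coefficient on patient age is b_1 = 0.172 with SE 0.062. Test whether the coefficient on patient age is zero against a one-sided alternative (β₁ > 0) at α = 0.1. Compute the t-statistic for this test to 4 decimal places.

H₀: β₁ = 0 vs H₁: β₁ > 0.
t = (b_1 − β₁⁰)/SE = 0.172 / 0.062 = 2.7742.
df = n − k − 1 = 43 − 3 − 1 = 39.
One-sided p ≈ 0.0042, which is < 0.1, so reject H₀.
There is evidence that the true slope on patient age is positive, holding the other predictors fixed.

t = 2.7742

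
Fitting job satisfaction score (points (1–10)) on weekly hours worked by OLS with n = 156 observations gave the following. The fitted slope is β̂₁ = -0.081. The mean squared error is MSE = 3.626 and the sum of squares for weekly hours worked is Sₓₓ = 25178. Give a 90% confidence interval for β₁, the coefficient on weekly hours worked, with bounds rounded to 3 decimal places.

SE(β̂₁) = √(MSE/Sₓₓ) = √(3.626/25178) = 0.0120006.
df = n − 2 = 154.
t* = t_{0.05, 154} = 1.654808.
Margin = t* × SE = 1.654808 × 0.0120006 = 0.01986.
CI: -0.081 ± 0.01986 → (-0.101, -0.061).
With 90% confidence, each one-unit increase in weekly hours worked is associated with a change of between -0.101 and -0.061 points (1–10) in job satisfaction score.

(-0.101, -0.061)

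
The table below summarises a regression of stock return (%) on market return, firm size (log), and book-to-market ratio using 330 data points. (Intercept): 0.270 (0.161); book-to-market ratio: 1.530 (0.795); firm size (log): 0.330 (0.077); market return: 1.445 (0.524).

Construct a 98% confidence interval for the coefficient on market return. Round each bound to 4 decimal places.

Read off: b = 1.445, SE = 0.524 for market return.
df = n − k − 1 = 330 − 3 − 1 = 326.
t* = t_{0.01, 326} = 2.337841.
Margin = t* × SE = 2.337841 × 0.524 = 1.225029.
CI: 1.445 ± 1.225029 → (0.2200, 2.6700).

(0.2200, 2.6700)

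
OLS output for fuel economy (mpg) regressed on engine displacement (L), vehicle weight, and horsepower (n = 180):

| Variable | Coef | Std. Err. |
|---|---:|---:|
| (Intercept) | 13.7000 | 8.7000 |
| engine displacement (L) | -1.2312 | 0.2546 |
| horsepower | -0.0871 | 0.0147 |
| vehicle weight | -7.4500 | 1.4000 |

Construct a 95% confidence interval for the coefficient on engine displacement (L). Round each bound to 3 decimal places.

(-1.734, -0.729)

Read off: b = -1.2312, SE = 0.2546 for engine displacement (L).
df = n − k − 1 = 180 − 3 − 1 = 176.
t* = t_{0.025, 176} = 1.973534.
Margin = t* × SE = 1.973534 × 0.2546 = 0.50246.
CI: -1.2312 ± 0.50246 → (-1.734, -0.729).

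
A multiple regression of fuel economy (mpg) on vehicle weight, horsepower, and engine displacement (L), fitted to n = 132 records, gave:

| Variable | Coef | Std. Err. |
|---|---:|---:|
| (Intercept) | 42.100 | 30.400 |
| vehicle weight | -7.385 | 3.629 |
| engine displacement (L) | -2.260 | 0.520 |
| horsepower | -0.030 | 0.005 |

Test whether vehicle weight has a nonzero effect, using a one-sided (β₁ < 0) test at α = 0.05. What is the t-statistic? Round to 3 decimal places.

Read off: b = -7.385, SE = 3.629 for vehicle weight.
H₀: β₁ = 0 vs H₁: β₁ < 0.
t = -7.385 / 3.629 = -2.035.
df = n − k − 1 = 132 − 3 − 1 = 128.
One-sided p ≈ 0.0220, which is < 0.05, so reject H₀.
There is evidence that the true slope on vehicle weight is negative, holding the other predictors fixed.

t = -2.035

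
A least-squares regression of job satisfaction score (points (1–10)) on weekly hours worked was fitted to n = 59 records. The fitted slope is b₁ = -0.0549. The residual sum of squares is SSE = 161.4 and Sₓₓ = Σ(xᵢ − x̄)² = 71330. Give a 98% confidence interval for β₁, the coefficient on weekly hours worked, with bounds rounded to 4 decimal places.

MSE = SSE/(n − 2) = 161.4/57 = 2.83158.
SE(b₁) = √(MSE/Sₓₓ) = √(2.83158/71330) = 0.00630055.
df = n − 2 = 57.
t* = t_{0.01, 57} = 2.393568.
Margin = t* × SE = 2.393568 × 0.00630055 = 0.015081.
CI: -0.0549 ± 0.015081 → (-0.0700, -0.0398).
With 98% confidence, each one-unit increase in weekly hours worked is associated with a change of between -0.0700 and -0.0398 points (1–10) in job satisfaction score.

(-0.0700, -0.0398)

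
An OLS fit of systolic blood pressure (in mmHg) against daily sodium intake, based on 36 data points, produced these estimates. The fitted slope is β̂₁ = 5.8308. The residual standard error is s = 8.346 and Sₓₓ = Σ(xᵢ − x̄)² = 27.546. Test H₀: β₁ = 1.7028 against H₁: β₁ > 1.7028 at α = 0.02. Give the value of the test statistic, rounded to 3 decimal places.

SE(β̂₁) = s/√Sₓₓ = 8.346/√27.546 = 1.59019.
t = (5.8308 − 1.7028) / 1.59019 = 2.596.
df = n − 2 = 34.
One-sided p ≈ 0.0069, which is < 0.02, so reject H₀.
There is evidence that the true slope on daily sodium intake exceeds 1.7028 mmHg per unit.

t = 2.596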